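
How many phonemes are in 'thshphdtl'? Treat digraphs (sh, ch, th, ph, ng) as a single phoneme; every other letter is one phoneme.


Parsing 'thshphdtl' greedily, digraphs first:
  'th' -> digraph (1 consonant phoneme) (phonemes so far: 1)
  'sh' -> digraph (1 consonant phoneme) (phonemes so far: 2)
  'ph' -> digraph (1 consonant phoneme) (phonemes so far: 3)
  'd' -> consonant phoneme (phonemes so far: 4)
  't' -> consonant phoneme (phonemes so far: 5)
  'l' -> consonant phoneme (phonemes so far: 6)
Total phonemes: 6

6


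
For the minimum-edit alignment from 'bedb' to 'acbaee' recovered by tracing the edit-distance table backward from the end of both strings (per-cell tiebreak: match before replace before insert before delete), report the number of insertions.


Edit distance = 5. Backtracking from cell (4, 6) with preference match > replace > insert > delete,
then listing the resulting alignment 'bedb' -> 'acbaee' left to right:
  Step 1: insert 'a' [insertion #1]
  Step 2: insert 'c' [insertion #2]
  Step 3: keep 'b'
  Step 4: replace e->a
  Step 5: replace d->e
  Step 6: replace b->e
Total insertions: 2

2


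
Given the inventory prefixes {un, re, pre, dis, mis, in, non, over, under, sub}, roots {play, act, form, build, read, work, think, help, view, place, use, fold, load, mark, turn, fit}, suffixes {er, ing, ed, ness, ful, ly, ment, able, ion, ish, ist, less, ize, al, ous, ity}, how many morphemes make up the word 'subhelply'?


Segmenting 'subhelply' against the inventory:
  'sub' -> prefix (morpheme 1)
  'help' -> root (morpheme 2)
  'ly' -> suffix (morpheme 3)
Total morphemes: 3

3


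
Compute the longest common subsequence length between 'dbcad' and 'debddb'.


DP table for LCS of 'dbcad' and 'debddb':
       d  e  b  d  d  b
    0  0  0  0  0  0  0
  d 0  1  1  1  1  1  1
  b 0  1  1  2  2  2  2
  c 0  1  1  2  2  2  2
  a 0  1  1  2  2  2  2
  d 0  1  1  2  3  3  3
LCS: 'dbd'
LCS length = 3

3


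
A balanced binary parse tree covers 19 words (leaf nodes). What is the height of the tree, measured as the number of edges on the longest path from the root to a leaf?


In a balanced binary tree with n leaves the deepest leaf is ceil(log2(n)) edges below the root.
log2(19) = 4.2479
ceil(4.2479) = 5
height (edges) = 5

5


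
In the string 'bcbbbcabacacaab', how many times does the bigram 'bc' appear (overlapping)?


Scanning 'bcbbbcabacacaab' for bigram 'bc':
  Position 0: 'bc' -> MATCH
  Position 1: 'cb' -> no
  Position 2: 'bb' -> no
  Position 3: 'bb' -> no
  Position 4: 'bc' -> MATCH
  Position 5: 'ca' -> no
  Position 6: 'ab' -> no
  Position 7: 'ba' -> no
  Position 8: 'ac' -> no
  Position 9: 'ca' -> no
  Position 10: 'ac' -> no
  Position 11: 'ca' -> no
  Position 12: 'aa' -> no
  Position 13: 'ab' -> no
Total matches: 2

2


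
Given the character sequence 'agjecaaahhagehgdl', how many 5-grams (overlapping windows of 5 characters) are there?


String 'agjecaaahhagehgdl' has length L = 17.
Number of overlapping n-grams = L - n + 1
Substituting: 17 - 5 + 1 = 13

13


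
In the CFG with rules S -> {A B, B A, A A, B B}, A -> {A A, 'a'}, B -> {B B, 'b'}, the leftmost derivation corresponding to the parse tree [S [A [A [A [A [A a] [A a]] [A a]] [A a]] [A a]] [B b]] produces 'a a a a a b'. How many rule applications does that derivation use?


Every bracketed nonterminal node [X ...] in the tree is produced by exactly one rule application.
Reading the tree off as a leftmost derivation:
  Step 1: S  =>  A B   (applied S -> A B)
  Step 2: A B  =>  A A B   (applied A -> A A)
  Step 3: A A B  =>  A A A B   (applied A -> A A)
  Step 4: A A A B  =>  A A A A B   (applied A -> A A)
  Step 5: A A A A B  =>  A A A A A B   (applied A -> A A)
  Step 6: A A A A A B  =>  a A A A A B   (applied A -> a)
  Step 7: a A A A A B  =>  a a A A A B   (applied A -> a)
  Step 8: a a A A A B  =>  a a a A A B   (applied A -> a)
  Step 9: a a a A A B  =>  a a a a A B   (applied A -> a)
  Step 10: a a a a A B  =>  a a a a a B   (applied A -> a)
  Step 11: a a a a a B  =>  a a a a a b   (applied B -> b)
Final yield: a a a a a b
Total rewrite steps: 11

11


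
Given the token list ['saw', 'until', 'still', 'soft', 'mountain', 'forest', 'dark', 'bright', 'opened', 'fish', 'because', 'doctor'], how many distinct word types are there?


Listing all tokens and tracking unique types:
  Token 1: 'saw' -> NEW (unique so far: 1)
  Token 2: 'until' -> NEW (unique so far: 2)
  Token 3: 'still' -> NEW (unique so far: 3)
  Token 4: 'soft' -> NEW (unique so far: 4)
  Token 5: 'mountain' -> NEW (unique so far: 5)
  Token 6: 'forest' -> NEW (unique so far: 6)
  Token 7: 'dark' -> NEW (unique so far: 7)
  Token 8: 'bright' -> NEW (unique so far: 8)
  Token 9: 'opened' -> NEW (unique so far: 9)
  Token 10: 'fish' -> NEW (unique so far: 10)
  Token 11: 'because' -> NEW (unique so far: 11)
  Token 12: 'doctor' -> NEW (unique so far: 12)
Unique types: ('because', 'bright', 'dark', 'doctor', 'fish', 'forest', 'mountain', 'opened', 'saw', 'soft', 'still', 'until')
Vocabulary size: 12

12


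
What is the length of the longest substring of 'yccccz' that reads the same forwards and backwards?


Scanning 'yccccz' for palindromic substrings.
Substring at positions 1-4: 'cccc'.
Check: reverse('cccc') = 'cccc' -> palindrome confirmed.
Neighbouring characters ('y' / 'z') break symmetry, so it cannot extend further.
No longer palindromic substring exists; longest length = 4

4


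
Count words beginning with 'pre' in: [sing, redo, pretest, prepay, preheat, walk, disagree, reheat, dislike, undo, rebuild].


Checking each word for prefix 'pre':
  'sing' -> no (count: 0)
  'redo' -> no (count: 0)
  'pretest' -> YES, starts with 'pre' (count: 1)
  'prepay' -> YES, starts with 'pre' (count: 2)
  'preheat' -> YES, starts with 'pre' (count: 3)
  'walk' -> no (count: 3)
  'disagree' -> no (count: 3)
  'reheat' -> no (count: 3)
  'dislike' -> no (count: 3)
  'undo' -> no (count: 3)
  'rebuild' -> no (count: 3)
Total with prefix 'pre': 3

3


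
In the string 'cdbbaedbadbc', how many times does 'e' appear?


Scanning 'cdbbaedbadbc' for 'e':
  Position 5: 'e' -> MATCH (count: 1)
Total occurrences of 'e': 1

1


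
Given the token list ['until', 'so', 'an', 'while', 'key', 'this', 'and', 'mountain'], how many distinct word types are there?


Listing all tokens and tracking unique types:
  Token 1: 'until' -> NEW (unique so far: 1)
  Token 2: 'so' -> NEW (unique so far: 2)
  Token 3: 'an' -> NEW (unique so far: 3)
  Token 4: 'while' -> NEW (unique so far: 4)
  Token 5: 'key' -> NEW (unique so far: 5)
  Token 6: 'this' -> NEW (unique so far: 6)
  Token 7: 'and' -> NEW (unique so far: 7)
  Token 8: 'mountain' -> NEW (unique so far: 8)
Unique types: ('an', 'and', 'key', 'mountain', 'so', 'this', 'until', 'while')
Vocabulary size: 8

8


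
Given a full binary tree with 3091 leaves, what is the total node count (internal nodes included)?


Leaf nodes (terminals): 3091
Internal nodes = n - 1 = 3091 - 1 = 3090
Total = leaves + internal = 3091 + 3090 = 6181

6181


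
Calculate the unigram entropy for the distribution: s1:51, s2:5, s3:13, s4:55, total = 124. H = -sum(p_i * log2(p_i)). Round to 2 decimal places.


Computing entropy H = -sum(p_i * log2(p_i)):
  s1: p = 51/124 = 0.4113, -p*log2(p) = 0.5272
  s2: p = 5/124 = 0.0403, -p*log2(p) = 0.1868
  s3: p = 13/124 = 0.1048, -p*log2(p) = 0.3411
  s4: p = 55/124 = 0.4435, -p*log2(p) = 0.5202
H = sum of terms = 1.5753
Rounded to 2 decimals: 1.58

1.58


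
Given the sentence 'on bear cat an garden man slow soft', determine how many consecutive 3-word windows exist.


Word trigrams from [8] words:
  Trigram 1: (on bear cat)
  Trigram 2: (bear cat an)
  Trigram 3: (cat an garden)
  Trigram 4: (an garden man)
  Trigram 5: (garden man slow)
  Trigram 6: (man slow soft)
Total word trigrams: 8 - 2 = 6

6


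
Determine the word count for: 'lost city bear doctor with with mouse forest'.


Counting words by splitting on spaces:
  Word 1: 'lost'
  Word 2: 'city'
  Word 3: 'bear'
  Word 4: 'doctor'
  Word 5: 'with'
  Word 6: 'with'
  Word 7: 'mouse'
  Word 8: 'forest'
Total words: 8

8


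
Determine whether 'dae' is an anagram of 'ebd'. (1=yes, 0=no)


Sort characters of 'dae': 'ade'
Sort characters of 'ebd': 'bde'
Sorted forms differ -> they are NOT anagrams
Result: 0

0


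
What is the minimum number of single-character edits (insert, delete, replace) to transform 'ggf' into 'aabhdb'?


Building DP table for s1='ggf' (len 3) and s2='aabhdb' (len 6):
       a  a  b  h  d  b
    0  1  2  3  4  5  6
  g 1  1  2  3  4  5  6
  g 2  2  2  3  4  5  6
  f 3  3  3  3  4  5  6
Edit distance = dp[3][6] = 6

6


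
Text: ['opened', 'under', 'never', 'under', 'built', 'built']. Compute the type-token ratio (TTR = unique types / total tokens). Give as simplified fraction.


Tokens: 6
Unique types: ('built', 'never', 'opened', 'under') = 4
TTR = 4/6
Simplify: divide both by 2 -> 2/3
TTR = 2/3

2/3


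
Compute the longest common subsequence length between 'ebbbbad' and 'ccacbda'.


DP table for LCS of 'ebbbbad' and 'ccacbda':
       c  c  a  c  b  d  a
    0  0  0  0  0  0  0  0
  e 0  0  0  0  0  0  0  0
  b 0  0  0  0  0  1  1  1
  b 0  0  0  0  0  1  1  1
  b 0  0  0  0  0  1  1  1
  b 0  0  0  0  0  1  1  1
  a 0  0  0  1  1  1  1  2
  d 0  0  0  1  1  1  2  2
LCS: 'ba'
LCS length = 2

2


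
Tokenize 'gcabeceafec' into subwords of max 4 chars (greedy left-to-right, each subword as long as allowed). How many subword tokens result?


'gcabeceafec' has 11 characters.
Chunking with max size 4:
  Chunk 1: 'gcab' (positions 0-3)
  Chunk 2: 'ecea' (positions 4-7)
  Chunk 3: 'fec' (positions 8-10)
Total chunks: ceil(11 / 4) = 3

3


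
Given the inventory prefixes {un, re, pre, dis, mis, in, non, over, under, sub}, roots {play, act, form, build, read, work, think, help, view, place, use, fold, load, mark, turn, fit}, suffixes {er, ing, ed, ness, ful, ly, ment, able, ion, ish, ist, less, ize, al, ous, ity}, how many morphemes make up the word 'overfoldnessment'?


Segmenting 'overfoldnessment' against the inventory:
  'over' -> prefix (morpheme 1)
  'fold' -> root (morpheme 2)
  'ness' -> suffix (morpheme 3)
  'ment' -> suffix (morpheme 4)
Total morphemes: 4

4


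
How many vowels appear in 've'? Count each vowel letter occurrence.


Scanning each character of 've':
  Position 1: 'v' -> consonant (running count: 0)
  Position 2: 'e' -> vowel (running count: 1)
Total vowels: 1

1


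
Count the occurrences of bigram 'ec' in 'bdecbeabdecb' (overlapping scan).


Scanning 'bdecbeabdecb' for bigram 'ec':
  Position 0: 'bd' -> no
  Position 1: 'de' -> no
  Position 2: 'ec' -> MATCH
  Position 3: 'cb' -> no
  Position 4: 'be' -> no
  Position 5: 'ea' -> no
  Position 6: 'ab' -> no
  Position 7: 'bd' -> no
  Position 8: 'de' -> no
  Position 9: 'ec' -> MATCH
  Position 10: 'cb' -> no
Total matches: 2

2


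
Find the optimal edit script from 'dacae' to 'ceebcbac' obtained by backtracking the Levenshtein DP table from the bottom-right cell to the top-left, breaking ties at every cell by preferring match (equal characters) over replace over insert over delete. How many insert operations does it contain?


Edit distance = 6. Backtracking from cell (5, 8) with preference match > replace > insert > delete,
then listing the resulting alignment 'dacae' -> 'ceebcbac' left to right:
  Step 1: insert 'c' [insertion #1]
  Step 2: insert 'e' [insertion #2]
  Step 3: replace d->e
  Step 4: replace a->b
  Step 5: keep 'c'
  Step 6: insert 'b' [insertion #3]
  Step 7: keep 'a'
  Step 8: replace e->c
Total insertions: 3

3


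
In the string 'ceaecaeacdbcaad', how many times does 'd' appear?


Scanning 'ceaecaeacdbcaad' for 'd':
  Position 9: 'd' -> MATCH (count: 1)
  Position 14: 'd' -> MATCH (count: 2)
Total occurrences of 'd': 2

2


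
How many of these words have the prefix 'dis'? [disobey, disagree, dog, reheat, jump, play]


Checking each word for prefix 'dis':
  'disobey' -> YES, starts with 'dis' (count: 1)
  'disagree' -> YES, starts with 'dis' (count: 2)
  'dog' -> no (count: 2)
  'reheat' -> no (count: 2)
  'jump' -> no (count: 2)
  'play' -> no (count: 2)
Total with prefix 'dis': 2

2


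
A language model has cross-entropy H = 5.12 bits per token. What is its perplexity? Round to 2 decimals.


Perplexity formula: PP = 2^H
H = 5.12
PP = 2^5.12
Decompose: 2^5.12 = 2^5 * 2^0.12
2^5 = 32, 2^0.12 ~ 1.0867349
PP ~ 32 * 1.0867349 = 34.7755168
Rounded to 2 decimals: 34.78

34.78


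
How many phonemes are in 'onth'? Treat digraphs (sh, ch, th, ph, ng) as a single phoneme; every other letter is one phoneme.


Parsing 'onth' greedily, digraphs first:
  'o' -> vowel phoneme (phonemes so far: 1)
  'n' -> consonant phoneme (phonemes so far: 2)
  'th' -> digraph (1 consonant phoneme) (phonemes so far: 3)
Total phonemes: 3

3


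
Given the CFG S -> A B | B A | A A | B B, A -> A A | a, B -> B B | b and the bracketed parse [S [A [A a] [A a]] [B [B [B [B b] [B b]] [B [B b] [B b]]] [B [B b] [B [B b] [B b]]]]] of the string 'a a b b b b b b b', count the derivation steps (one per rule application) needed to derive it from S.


Every bracketed nonterminal node [X ...] in the tree is produced by exactly one rule application.
Reading the tree off as a leftmost derivation:
  Step 1: S  =>  A B   (applied S -> A B)
  Step 2: A B  =>  A A B   (applied A -> A A)
  Step 3: A A B  =>  a A B   (applied A -> a)
  Step 4: a A B  =>  a a B   (applied A -> a)
  Step 5: a a B  =>  a a B B   (applied B -> B B)
  Step 6: a a B B  =>  a a B B B   (applied B -> B B)
  Step 7: a a B B B  =>  a a B B B B   (applied B -> B B)
  Step 8: a a B B B B  =>  a a b B B B   (applied B -> b)
  Step 9: a a b B B B  =>  a a b b B B   (applied B -> b)
  Step 10: a a b b B B  =>  a a b b B B B   (applied B -> B B)
  Step 11: a a b b B B B  =>  a a b b b B B   (applied B -> b)
  Step 12: a a b b b B B  =>  a a b b b b B   (applied B -> b)
  Step 13: a a b b b b B  =>  a a b b b b B B   (applied B -> B B)
  Step 14: a a b b b b B B  =>  a a b b b b b B   (applied B -> b)
  Step 15: a a b b b b b B  =>  a a b b b b b B B   (applied B -> B B)
  Step 16: a a b b b b b B B  =>  a a b b b b b b B   (applied B -> b)
  Step 17: a a b b b b b b B  =>  a a b b b b b b b   (applied B -> b)
Final yield: a a b b b b b b b
Total rewrite steps: 17

17


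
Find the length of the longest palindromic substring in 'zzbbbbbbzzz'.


Scanning 'zzbbbbbbzzz' for palindromic substrings.
Substring at positions 0-9: 'zzbbbbbbzz'.
Check: reverse('zzbbbbbbzz') = 'zzbbbbbbzz' -> palindrome confirmed.
Neighbouring characters ('-' / 'z') break symmetry, so it cannot extend further.
No longer palindromic substring exists; longest length = 10

10


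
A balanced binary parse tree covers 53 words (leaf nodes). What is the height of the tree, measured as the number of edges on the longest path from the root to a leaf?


In a balanced binary tree with n leaves the deepest leaf is ceil(log2(n)) edges below the root.
log2(53) = 5.7279
ceil(5.7279) = 6
height (edges) = 6

6


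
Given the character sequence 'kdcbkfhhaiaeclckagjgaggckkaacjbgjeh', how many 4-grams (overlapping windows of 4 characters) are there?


String 'kdcbkfhhaiaeclckagjgaggckkaacjbgjeh' has length L = 35.
Number of overlapping n-grams = L - n + 1
Substituting: 35 - 4 + 1 = 32

32


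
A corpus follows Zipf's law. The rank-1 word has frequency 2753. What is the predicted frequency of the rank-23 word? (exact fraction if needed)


Zipf's law: freq(rank) = f1 / rank
f1 = 2753, rank = 23
freq = 2753 / 23
GCD(2753, 23) = 1
Simplified: 2753/23

2753/23


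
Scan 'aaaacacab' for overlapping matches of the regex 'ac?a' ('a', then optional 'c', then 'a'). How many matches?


Pattern: ac?a means 'a', then optional 'c', then 'a'.
Scanning 'aaaacacab' position-by-position:
  Pos 0: window 'aaa' -> MATCH
  Pos 1: window 'aaa' -> MATCH
  Pos 2: window 'aac' -> MATCH
  Pos 3: window 'aca' -> MATCH
  Pos 4: window 'cac' -> no
  Pos 5: window 'aca' -> MATCH
  Pos 6: window 'cab' -> no
  Pos 7: window 'ab' -> no
  Pos 8: window 'b' -> no
Total matches: 5

5


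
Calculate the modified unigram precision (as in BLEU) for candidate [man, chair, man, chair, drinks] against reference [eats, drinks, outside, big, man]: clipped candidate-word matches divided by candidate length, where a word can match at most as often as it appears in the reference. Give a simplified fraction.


Reference word counts: {'big': 1, 'drinks': 1, 'eats': 1, 'man': 1, 'outside': 1}
Checking each candidate word (with clipping):
  'man' -> in reference (ref count 1, used 1/1) -> match (matches: 1)
  'chair' -> not in reference -> no match (matches: 1)
  'man' -> ref count 1 already used up (1/1) -> clipped, no match (matches: 1)
  'chair' -> not in reference -> no match (matches: 1)
  'drinks' -> in reference (ref count 1, used 1/1) -> match (matches: 2)
Clipped matches: 2, Candidate length: 5
Precision = 2/5

2/5


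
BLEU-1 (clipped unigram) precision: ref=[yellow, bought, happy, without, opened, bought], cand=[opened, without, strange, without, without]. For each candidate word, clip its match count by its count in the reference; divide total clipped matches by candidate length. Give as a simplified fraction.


Reference word counts: {'bought': 2, 'happy': 1, 'opened': 1, 'without': 1, 'yellow': 1}
Checking each candidate word (with clipping):
  'opened' -> in reference (ref count 1, used 1/1) -> match (matches: 1)
  'without' -> in reference (ref count 1, used 1/1) -> match (matches: 2)
  'strange' -> not in reference -> no match (matches: 2)
  'without' -> ref count 1 already used up (1/1) -> clipped, no match (matches: 2)
  'without' -> ref count 1 already used up (1/1) -> clipped, no match (matches: 2)
Clipped matches: 2, Candidate length: 5
Precision = 2/5

2/5


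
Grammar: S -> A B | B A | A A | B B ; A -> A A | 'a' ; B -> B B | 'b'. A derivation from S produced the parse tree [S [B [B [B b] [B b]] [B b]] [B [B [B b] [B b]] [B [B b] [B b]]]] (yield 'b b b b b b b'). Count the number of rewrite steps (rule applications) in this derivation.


Every bracketed nonterminal node [X ...] in the tree is produced by exactly one rule application.
Reading the tree off as a leftmost derivation:
  Step 1: S  =>  B B   (applied S -> B B)
  Step 2: B B  =>  B B B   (applied B -> B B)
  Step 3: B B B  =>  B B B B   (applied B -> B B)
  Step 4: B B B B  =>  b B B B   (applied B -> b)
  Step 5: b B B B  =>  b b B B   (applied B -> b)
  Step 6: b b B B  =>  b b b B   (applied B -> b)
  Step 7: b b b B  =>  b b b B B   (applied B -> B B)
  Step 8: b b b B B  =>  b b b B B B   (applied B -> B B)
  Step 9: b b b B B B  =>  b b b b B B   (applied B -> b)
  Step 10: b b b b B B  =>  b b b b b B   (applied B -> b)
  Step 11: b b b b b B  =>  b b b b b B B   (applied B -> B B)
  Step 12: b b b b b B B  =>  b b b b b b B   (applied B -> b)
  Step 13: b b b b b b B  =>  b b b b b b b   (applied B -> b)
Final yield: b b b b b b b
Total rewrite steps: 13

13


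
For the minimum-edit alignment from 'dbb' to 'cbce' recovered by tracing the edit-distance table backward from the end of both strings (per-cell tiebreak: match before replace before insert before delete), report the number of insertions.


Edit distance = 3. Backtracking from cell (3, 4) with preference match > replace > insert > delete,
then listing the resulting alignment 'dbb' -> 'cbce' left to right:
  Step 1: replace d->c
  Step 2: keep 'b'
  Step 3: insert 'c' [insertion #1]
  Step 4: replace b->e
Total insertions: 1

1


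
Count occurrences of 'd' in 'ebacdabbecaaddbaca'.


Scanning 'ebacdabbecaaddbaca' for 'd':
  Position 4: 'd' -> MATCH (count: 1)
  Position 12: 'd' -> MATCH (count: 2)
  Position 13: 'd' -> MATCH (count: 3)
Total occurrences of 'd': 3

3


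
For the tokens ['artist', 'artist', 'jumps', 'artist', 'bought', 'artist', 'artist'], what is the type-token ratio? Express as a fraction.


Tokens: 7
Unique types: ('artist', 'bought', 'jumps') = 3
TTR = 3/7
Already in lowest terms.

3/7


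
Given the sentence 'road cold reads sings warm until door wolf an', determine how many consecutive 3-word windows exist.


Word trigrams from [9] words:
  Trigram 1: (road cold reads)
  Trigram 2: (cold reads sings)
  Trigram 3: (reads sings warm)
  Trigram 4: (sings warm until)
  Trigram 5: (warm until door)
  Trigram 6: (until door wolf)
  Trigram 7: (door wolf an)
Total word trigrams: 9 - 2 = 7

7


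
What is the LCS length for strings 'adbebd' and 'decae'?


DP table for LCS of 'adbebd' and 'decae':
       d  e  c  a  e
    0  0  0  0  0  0
  a 0  0  0  0  1  1
  d 0  1  1  1  1  1
  b 0  1  1  1  1  1
  e 0  1  2  2  2  2
  b 0  1  2  2  2  2
  d 0  1  2  2  2  2
LCS: 'ae'
LCS length = 2

2


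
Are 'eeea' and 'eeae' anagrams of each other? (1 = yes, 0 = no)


Sort characters of 'eeea': 'aeee'
Sort characters of 'eeae': 'aeee'
Sorted forms match -> they ARE anagrams
Result: 1

1


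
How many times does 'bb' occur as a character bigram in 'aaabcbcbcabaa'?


Scanning 'aaabcbcbcabaa' for bigram 'bb':
  Position 0: 'aa' -> no
  Position 1: 'aa' -> no
  Position 2: 'ab' -> no
  Position 3: 'bc' -> no
  Position 4: 'cb' -> no
  Position 5: 'bc' -> no
  Position 6: 'cb' -> no
  Position 7: 'bc' -> no
  Position 8: 'ca' -> no
  Position 9: 'ab' -> no
  Position 10: 'ba' -> no
  Position 11: 'aa' -> no
Total matches: 0

0


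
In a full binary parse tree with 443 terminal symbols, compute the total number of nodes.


Leaf nodes (terminals): 443
Internal nodes = n - 1 = 443 - 1 = 442
Total = leaves + internal = 443 + 442 = 885

885


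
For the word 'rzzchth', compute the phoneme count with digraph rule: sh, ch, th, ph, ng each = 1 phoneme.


Parsing 'rzzchth' greedily, digraphs first:
  'r' -> consonant phoneme (phonemes so far: 1)
  'z' -> consonant phoneme (phonemes so far: 2)
  'z' -> consonant phoneme (phonemes so far: 3)
  'ch' -> digraph (1 consonant phoneme) (phonemes so far: 4)
  'th' -> digraph (1 consonant phoneme) (phonemes so far: 5)
Total phonemes: 5

5


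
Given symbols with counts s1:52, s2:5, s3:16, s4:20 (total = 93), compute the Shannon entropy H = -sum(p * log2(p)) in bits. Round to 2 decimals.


Computing entropy H = -sum(p_i * log2(p_i)):
  s1: p = 52/93 = 0.5591, -p*log2(p) = 0.4690
  s2: p = 5/93 = 0.0538, -p*log2(p) = 0.2267
  s3: p = 16/93 = 0.1720, -p*log2(p) = 0.4368
  s4: p = 20/93 = 0.2151, -p*log2(p) = 0.4768
H = sum of terms = 1.6093
Rounded to 2 decimals: 1.61

1.61


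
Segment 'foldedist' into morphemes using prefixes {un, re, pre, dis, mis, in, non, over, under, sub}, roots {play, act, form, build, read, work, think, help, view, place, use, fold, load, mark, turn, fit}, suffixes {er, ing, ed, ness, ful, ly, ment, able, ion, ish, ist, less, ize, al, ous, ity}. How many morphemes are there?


Segmenting 'foldedist' against the inventory:
  'fold' -> root (morpheme 1)
  'ed' -> suffix (morpheme 2)
  'ist' -> suffix (morpheme 3)
Total morphemes: 3

3


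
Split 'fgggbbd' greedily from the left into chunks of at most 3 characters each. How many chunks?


'fgggbbd' has 7 characters.
Chunking with max size 3:
  Chunk 1: 'fgg' (positions 0-2)
  Chunk 2: 'gbb' (positions 3-5)
  Chunk 3: 'd' (positions 6-6)
Total chunks: ceil(7 / 3) = 3

3


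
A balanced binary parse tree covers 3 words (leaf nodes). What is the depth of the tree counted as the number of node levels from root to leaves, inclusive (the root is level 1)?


In a balanced binary tree with n leaves the deepest leaf is ceil(log2(n)) edges below the root,
so counting node levels inclusive of root and leaves gives ceil(log2(n)) + 1 levels.
log2(3) = 1.5850
ceil(1.5850) = 2
levels = 2 + 1 = 3

3


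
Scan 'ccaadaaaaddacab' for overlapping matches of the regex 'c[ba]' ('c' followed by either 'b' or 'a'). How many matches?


Pattern: c[ba] means 'c' followed by either 'b' or 'a'.
Scanning 'ccaadaaaaddacab' position-by-position:
  Pos 0: window 'cc' -> no
  Pos 1: window 'ca' -> MATCH
  Pos 2: window 'aa' -> no
  Pos 3: window 'ad' -> no
  Pos 4: window 'da' -> no
  Pos 5: window 'aa' -> no
  Pos 6: window 'aa' -> no
  Pos 7: window 'aa' -> no
  Pos 8: window 'ad' -> no
  Pos 9: window 'dd' -> no
  Pos 10: window 'da' -> no
  Pos 11: window 'ac' -> no
  Pos 12: window 'ca' -> MATCH
  Pos 13: window 'ab' -> no
  Pos 14: window 'b' -> no
Total matches: 2

2


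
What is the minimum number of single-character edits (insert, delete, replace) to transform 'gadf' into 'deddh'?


Building DP table for s1='gadf' (len 4) and s2='deddh' (len 5):
       d  e  d  d  h
    0  1  2  3  4  5
  g 1  1  2  3  4  5
  a 2  2  2  3  4  5
  d 3  2  3  2  3  4
  f 4  3  3  3  3  4
Edit distance = dp[4][5] = 4

4


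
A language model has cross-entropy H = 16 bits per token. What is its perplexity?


Perplexity formula: PP = 2^H
H = 16
PP = 2^16
PP = 2^16 = 65536

65536


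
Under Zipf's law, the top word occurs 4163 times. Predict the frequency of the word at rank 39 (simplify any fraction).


Zipf's law: freq(rank) = f1 / rank
f1 = 4163, rank = 39
freq = 4163 / 39
GCD(4163, 39) = 1
Simplified: 4163/39

4163/39


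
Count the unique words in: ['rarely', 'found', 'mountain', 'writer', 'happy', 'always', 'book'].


Listing all tokens and tracking unique types:
  Token 1: 'rarely' -> NEW (unique so far: 1)
  Token 2: 'found' -> NEW (unique so far: 2)
  Token 3: 'mountain' -> NEW (unique so far: 3)
  Token 4: 'writer' -> NEW (unique so far: 4)
  Token 5: 'happy' -> NEW (unique so far: 5)
  Token 6: 'always' -> NEW (unique so far: 6)
  Token 7: 'book' -> NEW (unique so far: 7)
Unique types: ('always', 'book', 'found', 'happy', 'mountain', 'rarely', 'writer')
Vocabulary size: 7

7


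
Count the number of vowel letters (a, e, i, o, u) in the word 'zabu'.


Scanning each character of 'zabu':
  Position 1: 'z' -> consonant (running count: 0)
  Position 2: 'a' -> vowel (running count: 1)
  Position 3: 'b' -> consonant (running count: 1)
  Position 4: 'u' -> vowel (running count: 2)
Total vowels: 2

2


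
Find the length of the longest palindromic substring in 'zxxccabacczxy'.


Scanning 'zxxccabacczxy' for palindromic substrings.
Substring at positions 3-9: 'ccabacc'.
Check: reverse('ccabacc') = 'ccabacc' -> palindrome confirmed.
Neighbouring characters ('x' / 'z') break symmetry, so it cannot extend further.
No longer palindromic substring exists; longest length = 7

7


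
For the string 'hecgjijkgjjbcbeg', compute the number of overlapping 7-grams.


String 'hecgjijkgjjbcbeg' has length L = 16.
Number of overlapping n-grams = L - n + 1
Substituting: 16 - 7 + 1 = 10

10


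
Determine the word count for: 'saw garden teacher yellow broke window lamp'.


Counting words by splitting on spaces:
  Word 1: 'saw'
  Word 2: 'garden'
  Word 3: 'teacher'
  Word 4: 'yellow'
  Word 5: 'broke'
  Word 6: 'window'
  Word 7: 'lamp'
Total words: 7

7


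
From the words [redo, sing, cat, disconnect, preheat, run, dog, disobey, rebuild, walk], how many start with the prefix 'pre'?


Checking each word for prefix 'pre':
  'redo' -> no (count: 0)
  'sing' -> no (count: 0)
  'cat' -> no (count: 0)
  'disconnect' -> no (count: 0)
  'preheat' -> YES, starts with 'pre' (count: 1)
  'run' -> no (count: 1)
  'dog' -> no (count: 1)
  'disobey' -> no (count: 1)
  'rebuild' -> no (count: 1)
  'walk' -> no (count: 1)
Total with prefix 'pre': 1

1


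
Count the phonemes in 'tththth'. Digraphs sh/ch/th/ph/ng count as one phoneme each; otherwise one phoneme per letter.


Parsing 'tththth' greedily, digraphs first:
  't' -> consonant phoneme (phonemes so far: 1)
  'th' -> digraph (1 consonant phoneme) (phonemes so far: 2)
  'th' -> digraph (1 consonant phoneme) (phonemes so far: 3)
  'th' -> digraph (1 consonant phoneme) (phonemes so far: 4)
Total phonemes: 4

4


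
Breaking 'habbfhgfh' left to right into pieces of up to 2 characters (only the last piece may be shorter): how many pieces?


'habbfhgfh' has 9 characters.
Chunking with max size 2:
  Chunk 1: 'ha' (positions 0-1)
  Chunk 2: 'bb' (positions 2-3)
  Chunk 3: 'fh' (positions 4-5)
  Chunk 4: 'gf' (positions 6-7)
  Chunk 5: 'h' (positions 8-8)
Total chunks: ceil(9 / 2) = 5

5


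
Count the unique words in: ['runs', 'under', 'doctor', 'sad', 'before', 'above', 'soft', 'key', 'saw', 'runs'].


Listing all tokens and tracking unique types:
  Token 1: 'runs' -> NEW (unique so far: 1)
  Token 2: 'under' -> NEW (unique so far: 2)
  Token 3: 'doctor' -> NEW (unique so far: 3)
  Token 4: 'sad' -> NEW (unique so far: 4)
  Token 5: 'before' -> NEW (unique so far: 5)
  Token 6: 'above' -> NEW (unique so far: 6)
  Token 7: 'soft' -> NEW (unique so far: 7)
  Token 8: 'key' -> NEW (unique so far: 8)
  Token 9: 'saw' -> NEW (unique so far: 9)
  Token 10: 'runs' -> duplicate (unique so far: 9)
Unique types: ('above', 'before', 'doctor', 'key', 'runs', 'sad', 'saw', 'soft', 'under')
Vocabulary size: 9

9


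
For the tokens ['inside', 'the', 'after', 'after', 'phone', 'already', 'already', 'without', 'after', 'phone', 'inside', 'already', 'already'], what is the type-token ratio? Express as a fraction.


Tokens: 13
Unique types: ('after', 'already', 'inside', 'phone', 'the', 'without') = 6
TTR = 6/13
Already in lowest terms.

6/13


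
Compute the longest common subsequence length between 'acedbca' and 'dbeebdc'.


DP table for LCS of 'acedbca' and 'dbeebdc':
       d  b  e  e  b  d  c
    0  0  0  0  0  0  0  0
  a 0  0  0  0  0  0  0  0
  c 0  0  0  0  0  0  0  1
  e 0  0  0  1  1  1  1  1
  d 0  1  1  1  1  1  2  2
  b 0  1  2  2  2  2  2  2
  c 0  1  2  2  2  2  2  3
  a 0  1  2  2  2  2  2  3
LCS: 'edc'
LCS length = 3

3


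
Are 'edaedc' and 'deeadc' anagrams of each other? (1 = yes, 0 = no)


Sort characters of 'edaedc': 'acddee'
Sort characters of 'deeadc': 'acddee'
Sorted forms match -> they ARE anagrams
Result: 1

1


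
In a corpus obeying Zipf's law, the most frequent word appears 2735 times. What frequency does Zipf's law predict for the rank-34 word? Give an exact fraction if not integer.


Zipf's law: freq(rank) = f1 / rank
f1 = 2735, rank = 34
freq = 2735 / 34
GCD(2735, 34) = 1
Simplified: 2735/34

2735/34


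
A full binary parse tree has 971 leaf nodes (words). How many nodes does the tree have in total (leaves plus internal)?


Leaf nodes (terminals): 971
Internal nodes = n - 1 = 971 - 1 = 970
Total = leaves + internal = 971 + 970 = 1941

1941


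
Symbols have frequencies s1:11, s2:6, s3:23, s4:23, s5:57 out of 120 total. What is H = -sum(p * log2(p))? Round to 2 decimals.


Computing entropy H = -sum(p_i * log2(p_i)):
  s1: p = 11/120 = 0.0917, -p*log2(p) = 0.3160
  s2: p = 6/120 = 0.0500, -p*log2(p) = 0.2161
  s3: p = 23/120 = 0.1917, -p*log2(p) = 0.4568
  s4: p = 23/120 = 0.1917, -p*log2(p) = 0.4568
  s5: p = 57/120 = 0.4750, -p*log2(p) = 0.5102
H = sum of terms = 1.9559
Rounded to 2 decimals: 1.96

1.96


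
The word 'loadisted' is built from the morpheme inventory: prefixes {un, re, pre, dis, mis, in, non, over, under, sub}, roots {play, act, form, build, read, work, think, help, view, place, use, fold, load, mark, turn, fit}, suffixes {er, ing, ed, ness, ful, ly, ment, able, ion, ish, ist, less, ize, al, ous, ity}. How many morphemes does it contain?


Segmenting 'loadisted' against the inventory:
  'load' -> root (morpheme 1)
  'ist' -> suffix (morpheme 2)
  'ed' -> suffix (morpheme 3)
Total morphemes: 3

3


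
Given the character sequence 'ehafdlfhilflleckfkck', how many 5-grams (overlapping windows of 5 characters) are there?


String 'ehafdlfhilflleckfkck' has length L = 20.
Number of overlapping n-grams = L - n + 1
Substituting: 20 - 5 + 1 = 16

16


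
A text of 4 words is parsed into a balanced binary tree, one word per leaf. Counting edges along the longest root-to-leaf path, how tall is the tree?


In a balanced binary tree with n leaves the deepest leaf is ceil(log2(n)) edges below the root.
log2(4) = 2.0000
ceil(2.0000) = 2
height (edges) = 2

2


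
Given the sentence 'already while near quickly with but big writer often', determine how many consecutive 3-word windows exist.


Word trigrams from [9] words:
  Trigram 1: (already while near)
  Trigram 2: (while near quickly)
  Trigram 3: (near quickly with)
  Trigram 4: (quickly with but)
  Trigram 5: (with but big)
  Trigram 6: (but big writer)
  Trigram 7: (big writer often)
Total word trigrams: 9 - 2 = 7

7


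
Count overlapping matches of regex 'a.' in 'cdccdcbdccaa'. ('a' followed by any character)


Pattern: a. means 'a' followed by any character.
Scanning 'cdccdcbdccaa' position-by-position:
  Pos 0: window 'cd' -> no
  Pos 1: window 'dc' -> no
  Pos 2: window 'cc' -> no
  Pos 3: window 'cd' -> no
  Pos 4: window 'dc' -> no
  Pos 5: window 'cb' -> no
  Pos 6: window 'bd' -> no
  Pos 7: window 'dc' -> no
  Pos 8: window 'cc' -> no
  Pos 9: window 'ca' -> no
  Pos 10: window 'aa' -> MATCH
  Pos 11: window 'a' -> no
Total matches: 1

1


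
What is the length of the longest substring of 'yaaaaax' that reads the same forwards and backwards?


Scanning 'yaaaaax' for palindromic substrings.
Substring at positions 1-5: 'aaaaa'.
Check: reverse('aaaaa') = 'aaaaa' -> palindrome confirmed.
Neighbouring characters ('y' / 'x') break symmetry, so it cannot extend further.
No longer palindromic substring exists; longest length = 5

5


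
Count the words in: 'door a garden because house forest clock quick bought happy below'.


Counting words by splitting on spaces:
  Word 1: 'door'
  Word 2: 'a'
  Word 3: 'garden'
  Word 4: 'because'
  Word 5: 'house'
  Word 6: 'forest'
  Word 7: 'clock'
  Word 8: 'quick'
  Word 9: 'bought'
  Word 10: 'happy'
  Word 11: 'below'
Total words: 11

11


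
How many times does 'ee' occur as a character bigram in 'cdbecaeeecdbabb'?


Scanning 'cdbecaeeecdbabb' for bigram 'ee':
  Position 0: 'cd' -> no
  Position 1: 'db' -> no
  Position 2: 'be' -> no
  Position 3: 'ec' -> no
  Position 4: 'ca' -> no
  Position 5: 'ae' -> no
  Position 6: 'ee' -> MATCH
  Position 7: 'ee' -> MATCH
  Position 8: 'ec' -> no
  Position 9: 'cd' -> no
  Position 10: 'db' -> no
  Position 11: 'ba' -> no
  Position 12: 'ab' -> no
  Position 13: 'bb' -> no
Total matches: 2

2


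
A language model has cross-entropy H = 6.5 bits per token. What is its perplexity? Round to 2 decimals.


Perplexity formula: PP = 2^H
H = 6.5
PP = 2^6.5
Decompose: 2^6.5 = 2^6 * 2^0.5 = 2^6 * sqrt(2)
2^6 = 64, sqrt(2) ~ 1.4142136
PP ~ 64 * 1.4142136 = 90.5096704
Rounded to 2 decimals: 90.51

90.51


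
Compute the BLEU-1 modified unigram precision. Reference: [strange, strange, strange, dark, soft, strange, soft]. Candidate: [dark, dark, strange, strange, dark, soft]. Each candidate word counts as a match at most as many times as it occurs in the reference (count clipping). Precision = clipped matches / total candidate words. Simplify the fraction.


Reference word counts: {'dark': 1, 'soft': 2, 'strange': 4}
Checking each candidate word (with clipping):
  'dark' -> in reference (ref count 1, used 1/1) -> match (matches: 1)
  'dark' -> ref count 1 already used up (1/1) -> clipped, no match (matches: 1)
  'strange' -> in reference (ref count 4, used 1/4) -> match (matches: 2)
  'strange' -> in reference (ref count 4, used 2/4) -> match (matches: 3)
  'dark' -> ref count 1 already used up (1/1) -> clipped, no match (matches: 3)
  'soft' -> in reference (ref count 2, used 1/2) -> match (matches: 4)
Clipped matches: 4, Candidate length: 6
Precision = 4/6 = 2/3

2/3


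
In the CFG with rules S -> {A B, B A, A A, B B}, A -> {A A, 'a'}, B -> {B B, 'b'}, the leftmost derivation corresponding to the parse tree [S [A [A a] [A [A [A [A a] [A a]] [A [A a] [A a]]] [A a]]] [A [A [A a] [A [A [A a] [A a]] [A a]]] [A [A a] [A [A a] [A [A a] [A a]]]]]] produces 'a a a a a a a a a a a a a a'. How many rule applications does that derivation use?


Every bracketed nonterminal node [X ...] in the tree is produced by exactly one rule application.
Reading the tree off as a leftmost derivation:
  Step 1: S  =>  A A   (applied S -> A A)
  Step 2: A A  =>  A A A   (applied A -> A A)
  Step 3: A A A  =>  a A A   (applied A -> a)
  Step 4: a A A  =>  a A A A   (applied A -> A A)
  Step 5: a A A A  =>  a A A A A   (applied A -> A A)
  Step 6: a A A A A  =>  a A A A A A   (applied A -> A A)
  Step 7: a A A A A A  =>  a a A A A A   (applied A -> a)
  Step 8: a a A A A A  =>  a a a A A A   (applied A -> a)
  Step 9: a a a A A A  =>  a a a A A A A   (applied A -> A A)
  Step 10: a a a A A A A  =>  a a a a A A A   (applied A -> a)
  Step 11: a a a a A A A  =>  a a a a a A A   (applied A -> a)
  Step 12: a a a a a A A  =>  a a a a a a A   (applied A -> a)
  Step 13: a a a a a a A  =>  a a a a a a A A   (applied A -> A A)
  Step 14: a a a a a a A A  =>  a a a a a a A A A   (applied A -> A A)
  Step 15: a a a a a a A A A  =>  a a a a a a a A A   (applied A -> a)
  Step 16: a a a a a a a A A  =>  a a a a a a a A A A   (applied A -> A A)
  Step 17: a a a a a a a A A A  =>  a a a a a a a A A A A   (applied A -> A A)
  Step 18: a a a a a a a A A A A  =>  a a a a a a a a A A A   (applied A -> a)
  Step 19: a a a a a a a a A A A  =>  a a a a a a a a a A A   (applied A -> a)
  Step 20: a a a a a a a a a A A  =>  a a a a a a a a a a A   (applied A -> a)
  Step 21: a a a a a a a a a a A  =>  a a a a a a a a a a A A   (applied A -> A A)
  Step 22: a a a a a a a a a a A A  =>  a a a a a a a a a a a A   (applied A -> a)
  Step 23: a a a a a a a a a a a A  =>  a a a a a a a a a a a A A   (applied A -> A A)
  Step 24: a a a a a a a a a a a A A  =>  a a a a a a a a a a a a A   (applied A -> a)
  Step 25: a a a a a a a a a a a a A  =>  a a a a a a a a a a a a A A   (applied A -> A A)
  Step 26: a a a a a a a a a a a a A A  =>  a a a a a a a a a a a a a A   (applied A -> a)
  Step 27: a a a a a a a a a a a a a A  =>  a a a a a a a a a a a a a a   (applied A -> a)
Final yield: a a a a a a a a a a a a a a
Total rewrite steps: 27

27


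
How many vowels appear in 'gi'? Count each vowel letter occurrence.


Scanning each character of 'gi':
  Position 1: 'g' -> consonant (running count: 0)
  Position 2: 'i' -> vowel (running count: 1)
Total vowels: 1

1


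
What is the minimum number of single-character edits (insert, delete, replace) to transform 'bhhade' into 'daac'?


Building DP table for s1='bhhade' (len 6) and s2='daac' (len 4):
       d  a  a  c
    0  1  2  3  4
  b 1  1  2  3  4
  h 2  2  2  3  4
  h 3  3  3  3  4
  a 4  4  3  3  4
  d 5  4  4  4  4
  e 6  5  5  5  5
Edit distance = dp[6][4] = 5

5


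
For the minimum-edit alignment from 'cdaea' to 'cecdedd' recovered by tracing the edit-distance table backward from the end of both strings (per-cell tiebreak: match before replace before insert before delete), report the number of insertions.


Edit distance = 5. Backtracking from cell (5, 7) with preference match > replace > insert > delete,
then listing the resulting alignment 'cdaea' -> 'cecdedd' left to right:
  Step 1: insert 'c' [insertion #1]
  Step 2: insert 'e' [insertion #2]
  Step 3: keep 'c'
  Step 4: keep 'd'
  Step 5: replace a->e
  Step 6: replace e->d
  Step 7: replace a->d
Total insertions: 2

2


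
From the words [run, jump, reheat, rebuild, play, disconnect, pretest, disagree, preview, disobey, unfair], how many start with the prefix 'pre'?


Checking each word for prefix 'pre':
  'run' -> no (count: 0)
  'jump' -> no (count: 0)
  'reheat' -> no (count: 0)
  'rebuild' -> no (count: 0)
  'play' -> no (count: 0)
  'disconnect' -> no (count: 0)
  'pretest' -> YES, starts with 'pre' (count: 1)
  'disagree' -> no (count: 1)
  'preview' -> YES, starts with 'pre' (count: 2)
  'disobey' -> no (count: 2)
  'unfair' -> no (count: 2)
Total with prefix 'pre': 2

2


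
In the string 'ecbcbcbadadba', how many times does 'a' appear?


Scanning 'ecbcbcbadadba' for 'a':
  Position 7: 'a' -> MATCH (count: 1)
  Position 9: 'a' -> MATCH (count: 2)
  Position 12: 'a' -> MATCH (count: 3)
Total occurrences of 'a': 3

3
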